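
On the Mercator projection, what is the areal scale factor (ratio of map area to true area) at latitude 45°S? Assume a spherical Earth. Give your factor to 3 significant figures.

2.00

The Mercator projection is conformal; its linear scale factor is the same in every direction and equals sec φ = 1/cos φ.
Areal scale = k² = sec²φ = 1/cos²(45°) = 1/0.7071² = 2.000.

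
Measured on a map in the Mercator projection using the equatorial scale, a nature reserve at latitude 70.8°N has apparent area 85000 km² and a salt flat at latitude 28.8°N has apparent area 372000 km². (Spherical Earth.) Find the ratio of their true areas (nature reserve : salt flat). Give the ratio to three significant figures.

0.0322

Mercator's areal exaggeration is sec²φ; hence true area = (apparent area) · cos²φ.
True area of nature reserve: 85000 × cos²(70.8°) = 85000 × 0.1082 = 9193 km².
True area of salt flat: 372000 × cos²(28.8°) = 372000 × 0.7679 = 285700 km².
Ratio = 9193 / 285700 ≈ 0.0322.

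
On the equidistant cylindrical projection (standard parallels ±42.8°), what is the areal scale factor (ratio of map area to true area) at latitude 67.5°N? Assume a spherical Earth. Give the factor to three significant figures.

In the equirectangular projection with standard parallel φ₀ = 42.8° (x = Rλ cos φ₀, y = Rφ), meridians are true-scale (h = 1) and the parallel scale is k = cos φ₀ / cos φ.
Areal scale = h·k = 1 × cos φ₀ / cos φ; at 67.5°, h = 1.000, k = 1.917, so h·k = 1.917.

1.92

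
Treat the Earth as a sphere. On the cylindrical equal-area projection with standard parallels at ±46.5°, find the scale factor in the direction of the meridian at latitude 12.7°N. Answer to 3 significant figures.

1.42

A cylindrical equal-area projection with standard parallel φ₀ has meridian scale h = cos φ / cos φ₀ and parallel scale k = cos φ₀ / cos φ (so areas are preserved, h·k = 1).
h = cos 12.7° / cos 46.5° = 0.9755/0.6884 = 1.417.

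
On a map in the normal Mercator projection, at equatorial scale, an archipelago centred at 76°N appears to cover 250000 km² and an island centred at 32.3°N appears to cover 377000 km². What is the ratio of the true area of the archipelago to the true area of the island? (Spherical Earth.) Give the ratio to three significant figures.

0.0543

On Mercator the areal scale is sec²φ, so true area = apparent × cos²φ.
True area of archipelago: 250000 × cos²(76°) = 250000 × 0.05853 = 14630 km².
True area of island: 377000 × cos²(32.3°) = 377000 × 0.7145 = 269400 km².
Ratio = 14630 / 269400 ≈ 0.0543.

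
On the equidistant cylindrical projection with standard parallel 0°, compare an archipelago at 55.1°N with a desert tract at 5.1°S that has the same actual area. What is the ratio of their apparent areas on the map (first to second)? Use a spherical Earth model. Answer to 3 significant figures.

1.74

For the equirectangular projection with φ₀ = 0 (plate carrée), h = 1 along meridians and k = sec φ along parallels.
Areal scale at 55.1°: h·k = 1.000 × 1.748 = 1.748.
Areal scale at 5.1°: h·k = 1.000 × 1.004 = 1.004.
Ratio = 1.748/1.004 ≈ 1.74.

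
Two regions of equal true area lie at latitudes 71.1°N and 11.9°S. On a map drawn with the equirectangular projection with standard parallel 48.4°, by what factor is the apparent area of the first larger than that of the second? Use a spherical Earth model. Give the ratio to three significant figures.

3.02

With standard parallel φ₀ = 48.4°, the equirectangular projection gives x = Rλ cos φ₀, y = Rφ, so h = 1 and k = cos 48.4° / cos φ.
Areal scale at 71.1°: h·k = 1.000 × 2.050 = 2.050.
Areal scale at 11.9°: h·k = 1.000 × 0.6785 = 0.6785.
Ratio = 2.050/0.6785 ≈ 3.02.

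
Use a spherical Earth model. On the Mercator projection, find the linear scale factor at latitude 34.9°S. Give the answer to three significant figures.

1.22

The Mercator projection is conformal; its linear scale factor is the same in every direction and equals sec φ = 1/cos φ.
k = 1/cos 34.9° = 1/0.8202 = 1.219.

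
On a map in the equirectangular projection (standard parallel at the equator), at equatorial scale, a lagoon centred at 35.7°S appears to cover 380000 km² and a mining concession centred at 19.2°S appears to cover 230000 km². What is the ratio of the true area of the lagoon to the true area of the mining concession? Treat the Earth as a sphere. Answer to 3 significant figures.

1.42

Plate carrée has h = 1 and k = sec φ, giving areal scale sec φ; true area = (apparent area) · cos φ.
True area of lagoon: 380000 × cos(35.7°) = 380000 × 0.8121 = 308600 km².
True area of mining concession: 230000 × cos(19.2°) = 230000 × 0.9444 = 217200 km².
Ratio = 308600 / 217200 ≈ 1.42.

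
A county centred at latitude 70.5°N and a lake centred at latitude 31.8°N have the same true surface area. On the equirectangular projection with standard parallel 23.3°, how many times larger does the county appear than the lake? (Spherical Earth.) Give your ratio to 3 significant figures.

2.55

The equidistant cylindrical projection with φ₀ = 23.3° has h = 1 (meridians true) and k = cos φ₀ / cos φ along parallels.
Areal scale at 70.5°: h·k = 1.000 × 2.751 = 2.751.
Areal scale at 31.8°: h·k = 1.000 × 1.081 = 1.081.
Ratio = 2.751/1.081 ≈ 2.55.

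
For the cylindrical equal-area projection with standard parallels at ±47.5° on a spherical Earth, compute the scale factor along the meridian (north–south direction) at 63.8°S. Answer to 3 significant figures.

For cylindrical equal-area with standard parallel φ₀, h = cos φ / cos φ₀ and k = cos φ₀ / cos φ, so h·k = 1.
h = cos 63.8° / cos 47.5° = 0.4415/0.6756 = 0.6535.

0.654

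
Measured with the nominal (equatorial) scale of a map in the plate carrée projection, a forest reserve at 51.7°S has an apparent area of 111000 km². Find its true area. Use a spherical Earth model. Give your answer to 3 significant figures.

68800 km²

In the plate carrée (x = Rλ, y = Rφ), meridians are true-scale (h = 1) and parallels are stretched by k = sec φ.
Areal scale = h·k = 1 × sec φ; at 51.7°, h = 1.000, k = 1.613, so h·k = 1.613.
True area = apparent / (areal scale) = 111000 / 1.613 ≈ 68800 km².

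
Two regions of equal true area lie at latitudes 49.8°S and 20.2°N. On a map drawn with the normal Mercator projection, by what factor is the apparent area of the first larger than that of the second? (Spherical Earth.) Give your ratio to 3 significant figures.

2.11

On Mercator, area is exaggerated by sec²φ = 1/cos²φ.
At 49.8°: sec²(49.8°) = 1/0.6455² = 2.400.
At 20.2°: sec²(20.2°) = 1/0.9385² = 1.135.
Ratio = 2.400/1.135 = cos²(20.2°)/cos²(49.8°) ≈ 2.11.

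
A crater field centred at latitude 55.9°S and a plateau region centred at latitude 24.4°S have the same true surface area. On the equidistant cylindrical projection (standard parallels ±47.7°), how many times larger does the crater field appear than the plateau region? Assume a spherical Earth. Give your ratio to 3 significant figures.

With standard parallel φ₀ = 47.7°, the equirectangular projection gives x = Rλ cos φ₀, y = Rφ, so h = 1 and k = cos 47.7° / cos φ.
Areal scale at 55.9°: h·k = 1.000 × 1.200 = 1.200.
Areal scale at 24.4°: h·k = 1.000 × 0.7390 = 0.7390.
Ratio = 1.200/0.7390 ≈ 1.62.

1.62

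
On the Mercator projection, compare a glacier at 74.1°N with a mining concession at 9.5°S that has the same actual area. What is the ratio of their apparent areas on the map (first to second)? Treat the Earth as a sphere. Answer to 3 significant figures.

Mercator areal scale is sec²φ.
At 74.1°: sec²(74.1°) = 1/0.2740² = 13.32.
At 9.5°: sec²(9.5°) = 1/0.9863² = 1.028.
Ratio = 13.32/1.028 = cos²(9.5°)/cos²(74.1°) ≈ 13.0.

13.0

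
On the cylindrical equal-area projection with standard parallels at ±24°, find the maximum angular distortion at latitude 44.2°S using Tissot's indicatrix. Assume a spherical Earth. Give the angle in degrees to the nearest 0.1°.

27.5°

For cylindrical equal-area with standard parallel φ₀, h = cos φ / cos φ₀ and k = cos φ₀ / cos φ, so h·k = 1.
At 44.2°: h = 0.7848, k = 1.274; principal scales a = 1.274, b = 0.7848.
sin(ω/2) = (a − b)/(a + b) = 0.4895/2.059 = 0.2377, so ω = 2 arcsin(0.2377) ≈ 27.5°.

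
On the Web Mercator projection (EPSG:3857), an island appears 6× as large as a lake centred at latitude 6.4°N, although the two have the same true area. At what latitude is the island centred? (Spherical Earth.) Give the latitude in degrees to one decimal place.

For equal true areas on Mercator, apparent areas scale as sec²φ, so the ratio is cos²φ₂ / cos²φ₁.
cos²φ₂ / cos²φ₁ = 6  ⇒  cos φ₁ = cos 6.4° / √6 = 0.9938/2.449 = 0.4057.
φ₁ = arccos(0.4057) ≈ 66.1°.

66.1°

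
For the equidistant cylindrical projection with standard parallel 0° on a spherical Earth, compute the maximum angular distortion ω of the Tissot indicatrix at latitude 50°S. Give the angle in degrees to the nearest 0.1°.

25.1°

For the equirectangular projection with φ₀ = 0 (plate carrée), h = 1 along meridians and k = sec φ along parallels.
At 50°: h = 1.000, k = 1.556; principal scales a = 1.556, b = 1.000.
sin(ω/2) = (a − b)/(a + b) = 0.5557/2.556 = 0.2174, so ω = 2 arcsin(0.2174) ≈ 25.1°.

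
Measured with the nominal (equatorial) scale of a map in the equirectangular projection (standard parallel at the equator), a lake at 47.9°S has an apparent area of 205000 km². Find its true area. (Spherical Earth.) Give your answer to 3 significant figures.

In the plate carrée (x = Rλ, y = Rφ), meridians are true-scale (h = 1) and parallels are stretched by k = sec φ.
Areal scale = h·k = 1 × sec φ; at 47.9°, h = 1.000, k = 1.492, so h·k = 1.492.
True area = apparent / (areal scale) = 205000 / 1.492 ≈ 137000 km².

137000 km²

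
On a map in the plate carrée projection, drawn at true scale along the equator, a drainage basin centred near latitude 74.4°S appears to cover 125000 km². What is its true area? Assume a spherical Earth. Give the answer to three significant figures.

33600 km²

For the equirectangular projection with φ₀ = 0 (plate carrée), h = 1 along meridians and k = sec φ along parallels.
Areal scale = h·k = 1 × sec φ; at 74.4°, h = 1.000, k = 3.719, so h·k = 3.719.
True area = apparent / (areal scale) = 125000 / 3.719 ≈ 33600 km².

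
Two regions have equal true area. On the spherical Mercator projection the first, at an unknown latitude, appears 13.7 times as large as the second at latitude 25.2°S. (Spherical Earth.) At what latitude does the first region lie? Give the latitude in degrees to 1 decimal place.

75.9°

On Mercator, (apparent₁)/(apparent₂) = sec²φ₁ / sec²φ₂ when true areas are equal.
cos²φ₂ / cos²φ₁ = 13.7  ⇒  cos φ₁ = cos 25.2° / √13.7 = 0.9048/3.701 = 0.2445.
φ₁ = arccos(0.2445) ≈ 75.9°.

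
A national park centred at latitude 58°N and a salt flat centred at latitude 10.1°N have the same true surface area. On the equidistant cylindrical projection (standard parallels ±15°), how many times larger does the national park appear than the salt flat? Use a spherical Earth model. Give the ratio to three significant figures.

1.86

In the equirectangular projection with standard parallel φ₀ = 15° (x = Rλ cos φ₀, y = Rφ), meridians are true-scale (h = 1) and the parallel scale is k = cos φ₀ / cos φ.
Areal scale at 58°: h·k = 1.000 × 1.823 = 1.823.
Areal scale at 10.1°: h·k = 1.000 × 0.9811 = 0.9811.
Ratio = 1.823/0.9811 ≈ 1.86.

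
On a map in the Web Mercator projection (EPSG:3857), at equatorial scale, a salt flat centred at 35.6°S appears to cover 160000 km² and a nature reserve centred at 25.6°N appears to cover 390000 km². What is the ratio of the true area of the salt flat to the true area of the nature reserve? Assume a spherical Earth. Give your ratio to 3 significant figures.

Mercator's areal exaggeration is sec²φ; hence true area = (apparent area) · cos²φ.
True area of salt flat: 160000 × cos²(35.6°) = 160000 × 0.6611 = 105800 km².
True area of nature reserve: 390000 × cos²(25.6°) = 390000 × 0.8133 = 317200 km².
Ratio = 105800 / 317200 ≈ 0.333.

0.333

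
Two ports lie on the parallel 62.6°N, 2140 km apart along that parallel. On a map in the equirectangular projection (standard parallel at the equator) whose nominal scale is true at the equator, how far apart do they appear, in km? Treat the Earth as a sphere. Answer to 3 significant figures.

For the equirectangular projection with φ₀ = 0 (plate carrée), h = 1 along meridians and k = sec φ along parallels.
Along the parallel, k = sec 62.6° = 1/0.4602 = 2.173.
Map distance = 2140 × 2.173 ≈ 4650 km.

4650 km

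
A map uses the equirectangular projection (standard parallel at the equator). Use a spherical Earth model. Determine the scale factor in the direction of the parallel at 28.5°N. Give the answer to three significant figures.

In the plate carrée (x = Rλ, y = Rφ), meridians are true-scale (h = 1) and parallels are stretched by k = sec φ.
k = 1/cos 28.5° = 1/0.8788 = 1.138.

1.14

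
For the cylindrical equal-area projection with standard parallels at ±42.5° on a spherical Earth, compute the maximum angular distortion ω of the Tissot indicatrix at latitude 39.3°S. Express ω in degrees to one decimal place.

For cylindrical equal-area with standard parallel φ₀, h = cos φ / cos φ₀ and k = cos φ₀ / cos φ, so h·k = 1.
At 39.3°: h = 1.050, k = 0.9528; principal scales a = 1.050, b = 0.9528.
sin(ω/2) = (a − b)/(a + b) = 0.09684/2.002 = 0.04836, so ω = 2 arcsin(0.04836) ≈ 5.5°.

5.5°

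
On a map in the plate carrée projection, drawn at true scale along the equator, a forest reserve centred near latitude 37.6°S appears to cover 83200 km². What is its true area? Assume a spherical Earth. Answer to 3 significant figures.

65900 km²

In the plate carrée (x = Rλ, y = Rφ), meridians are true-scale (h = 1) and parallels are stretched by k = sec φ.
Areal scale = h·k = 1 × sec φ; at 37.6°, h = 1.000, k = 1.262, so h·k = 1.262.
True area = apparent / (areal scale) = 83200 / 1.262 ≈ 65900 km².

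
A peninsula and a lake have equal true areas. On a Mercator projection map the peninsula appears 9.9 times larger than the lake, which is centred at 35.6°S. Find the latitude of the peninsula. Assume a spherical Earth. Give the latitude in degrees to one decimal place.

For equal true areas on Mercator, apparent areas scale as sec²φ, so the ratio is cos²φ₂ / cos²φ₁.
cos²φ₂ / cos²φ₁ = 9.9  ⇒  cos φ₁ = cos 35.6° / √9.9 = 0.8131/3.146 = 0.2584.
φ₁ = arccos(0.2584) ≈ 75.0°.

75.0°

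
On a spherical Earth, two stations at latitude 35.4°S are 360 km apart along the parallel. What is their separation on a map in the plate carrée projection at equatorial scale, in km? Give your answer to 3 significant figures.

Plate carrée maps x = Rλ, y = Rφ. The meridian scale is h = 1 and the parallel scale is k = 1/cos φ = sec φ.
Along the parallel, k = sec 35.4° = 1/0.8151 = 1.227.
Map distance = 360 × 1.227 ≈ 442 km.

442 km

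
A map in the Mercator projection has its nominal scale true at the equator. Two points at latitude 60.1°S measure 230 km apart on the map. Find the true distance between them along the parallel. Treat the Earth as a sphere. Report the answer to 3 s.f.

115 km

The Mercator projection is conformal; its linear scale factor is the same in every direction and equals sec φ = 1/cos φ.
Along the parallel at 60.1°, map distances are exaggerated by k = sec 60.1° = 2.006.
True distance = 230 / 2.006 = 230 × cos 60.1° ≈ 115 km.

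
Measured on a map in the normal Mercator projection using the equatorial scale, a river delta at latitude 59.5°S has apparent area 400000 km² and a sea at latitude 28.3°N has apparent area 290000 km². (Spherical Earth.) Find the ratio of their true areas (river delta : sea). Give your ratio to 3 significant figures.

Since Mercator area scale is 1/cos²φ, the true area equals the apparent area multiplied by cos²φ.
True area of river delta: 400000 × cos²(59.5°) = 400000 × 0.2576 = 103000 km².
True area of sea: 290000 × cos²(28.3°) = 290000 × 0.7752 = 224800 km².
Ratio = 103000 / 224800 ≈ 0.458.

0.458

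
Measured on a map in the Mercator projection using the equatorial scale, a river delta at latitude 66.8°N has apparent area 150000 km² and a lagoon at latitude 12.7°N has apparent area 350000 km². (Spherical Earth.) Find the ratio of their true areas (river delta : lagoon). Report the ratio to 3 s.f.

0.0699

Mercator's areal exaggeration is sec²φ; hence true area = (apparent area) · cos²φ.
True area of river delta: 150000 × cos²(66.8°) = 150000 × 0.1552 = 23280 km².
True area of lagoon: 350000 × cos²(12.7°) = 350000 × 0.9517 = 333100 km².
Ratio = 23280 / 333100 ≈ 0.0699.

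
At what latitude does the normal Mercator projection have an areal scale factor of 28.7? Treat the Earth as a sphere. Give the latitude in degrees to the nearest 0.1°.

Mercator areal scale is sec²φ.
sec²φ = 28.7  ⇒  cos²φ = 0.03484  ⇒  cos φ = 0.1867.
φ = arccos(0.1867) ≈ 79.2°.

79.2°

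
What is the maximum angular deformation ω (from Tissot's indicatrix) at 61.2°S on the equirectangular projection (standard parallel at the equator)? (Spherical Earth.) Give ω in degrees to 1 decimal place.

Plate carrée maps x = Rλ, y = Rφ. The meridian scale is h = 1 and the parallel scale is k = 1/cos φ = sec φ.
At 61.2°: h = 1.000, k = 2.076; principal scales a = 2.076, b = 1.000.
sin(ω/2) = (a − b)/(a + b) = 1.076/3.076 = 0.3498, so ω = 2 arcsin(0.3498) ≈ 40.9°.

40.9°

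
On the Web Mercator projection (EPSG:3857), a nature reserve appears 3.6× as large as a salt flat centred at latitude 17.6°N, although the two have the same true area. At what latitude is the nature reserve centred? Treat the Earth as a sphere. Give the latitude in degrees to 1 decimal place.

59.8°

Mercator areal scale is sec²φ, so apparent-area ratio = sec²φ₁ / sec²φ₂ = cos²φ₂ / cos²φ₁.
cos²φ₂ / cos²φ₁ = 3.6  ⇒  cos φ₁ = cos 17.6° / √3.6 = 0.9532/1.897 = 0.5024.
φ₁ = arccos(0.5024) ≈ 59.8°.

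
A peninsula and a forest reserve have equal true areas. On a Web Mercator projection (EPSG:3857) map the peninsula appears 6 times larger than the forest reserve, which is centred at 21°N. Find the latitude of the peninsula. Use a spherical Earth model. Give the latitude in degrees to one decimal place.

On Mercator, (apparent₁)/(apparent₂) = sec²φ₁ / sec²φ₂ when true areas are equal.
cos²φ₂ / cos²φ₁ = 6  ⇒  cos φ₁ = cos 21° / √6 = 0.9336/2.449 = 0.3811.
φ₁ = arccos(0.3811) ≈ 67.6°.

67.6°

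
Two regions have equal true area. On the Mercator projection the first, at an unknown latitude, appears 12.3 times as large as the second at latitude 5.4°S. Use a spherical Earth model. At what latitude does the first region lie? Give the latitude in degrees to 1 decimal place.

On Mercator, (apparent₁)/(apparent₂) = sec²φ₁ / sec²φ₂ when true areas are equal.
cos²φ₂ / cos²φ₁ = 12.3  ⇒  cos φ₁ = cos 5.4° / √12.3 = 0.9956/3.507 = 0.2839.
φ₁ = arccos(0.2839) ≈ 73.5°.

73.5°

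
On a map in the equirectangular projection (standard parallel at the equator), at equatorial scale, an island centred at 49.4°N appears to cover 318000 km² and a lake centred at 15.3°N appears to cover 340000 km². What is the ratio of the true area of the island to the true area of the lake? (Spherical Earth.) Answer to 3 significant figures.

Plate carrée has h = 1 and k = sec φ, giving areal scale sec φ; true area = (apparent area) · cos φ.
True area of island: 318000 × cos(49.4°) = 318000 × 0.6508 = 206900 km².
True area of lake: 340000 × cos(15.3°) = 340000 × 0.9646 = 327900 km².
Ratio = 206900 / 327900 ≈ 0.631.

0.631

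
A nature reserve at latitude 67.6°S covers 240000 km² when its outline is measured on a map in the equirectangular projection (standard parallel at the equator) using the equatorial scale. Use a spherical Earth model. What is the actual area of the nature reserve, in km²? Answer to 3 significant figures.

91500 km²

For the equirectangular projection with φ₀ = 0 (plate carrée), h = 1 along meridians and k = sec φ along parallels.
Areal scale = h·k = 1 × sec φ; at 67.6°, h = 1.000, k = 2.624, so h·k = 2.624.
True area = apparent / (areal scale) = 240000 / 2.624 ≈ 91500 km².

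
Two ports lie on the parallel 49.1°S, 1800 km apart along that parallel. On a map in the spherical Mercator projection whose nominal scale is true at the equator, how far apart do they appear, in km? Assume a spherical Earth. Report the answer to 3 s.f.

For Mercator, h = k = sec φ (a conformal cylindrical projection has a single point scale, 1/cos φ).
Along the parallel, k = sec 49.1° = 1/0.6547 = 1.527.
Map distance = 1800 × 1.527 ≈ 2750 km.

2750 km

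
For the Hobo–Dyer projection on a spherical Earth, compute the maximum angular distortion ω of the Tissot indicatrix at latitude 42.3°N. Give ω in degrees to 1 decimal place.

Hobo–Dyer is a cylindrical equal-area projection with standard parallels at ±37.5°. A cylindrical equal-area projection with standard parallel φ₀ has meridian scale h = cos φ / cos φ₀ and parallel scale k = cos φ₀ / cos φ (so areas are preserved, h·k = 1).
At 42.3°: h = 0.9323, k = 1.073; principal scales a = 1.073, b = 0.9323.
sin(ω/2) = (a − b)/(a + b) = 0.1403/2.005 = 0.07000, so ω = 2 arcsin(0.07000) ≈ 8.0°.

8.0°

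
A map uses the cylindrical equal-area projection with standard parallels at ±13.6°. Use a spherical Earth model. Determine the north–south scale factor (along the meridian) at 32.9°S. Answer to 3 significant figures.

A cylindrical equal-area projection with standard parallel φ₀ has meridian scale h = cos φ / cos φ₀ and parallel scale k = cos φ₀ / cos φ (so areas are preserved, h·k = 1).
h = cos 32.9° / cos 13.6° = 0.8396/0.9720 = 0.8638.

0.864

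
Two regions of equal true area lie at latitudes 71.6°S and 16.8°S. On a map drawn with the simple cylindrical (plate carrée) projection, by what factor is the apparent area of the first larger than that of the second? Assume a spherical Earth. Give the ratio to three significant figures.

For the equirectangular projection with φ₀ = 0 (plate carrée), h = 1 along meridians and k = sec φ along parallels.
Areal scale at 71.6°: h·k = 1.000 × 3.168 = 3.168.
Areal scale at 16.8°: h·k = 1.000 × 1.045 = 1.045.
Ratio = 3.168/1.045 ≈ 3.03.

3.03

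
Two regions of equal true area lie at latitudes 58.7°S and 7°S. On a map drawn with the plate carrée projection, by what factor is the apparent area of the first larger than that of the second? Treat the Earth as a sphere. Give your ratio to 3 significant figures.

1.91

In the plate carrée (x = Rλ, y = Rφ), meridians are true-scale (h = 1) and parallels are stretched by k = sec φ.
Areal scale at 58.7°: h·k = 1.000 × 1.925 = 1.925.
Areal scale at 7°: h·k = 1.000 × 1.008 = 1.008.
Ratio = 1.925/1.008 ≈ 1.91.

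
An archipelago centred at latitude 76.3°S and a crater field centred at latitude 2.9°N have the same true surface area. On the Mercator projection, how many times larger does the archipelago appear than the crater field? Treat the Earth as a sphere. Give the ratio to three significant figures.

17.8

On Mercator, area is exaggerated by sec²φ = 1/cos²φ.
At 76.3°: sec²(76.3°) = 1/0.2368² = 17.83.
At 2.9°: sec²(2.9°) = 1/0.9987² = 1.003.
Ratio = 17.83/1.003 = cos²(2.9°)/cos²(76.3°) ≈ 17.8.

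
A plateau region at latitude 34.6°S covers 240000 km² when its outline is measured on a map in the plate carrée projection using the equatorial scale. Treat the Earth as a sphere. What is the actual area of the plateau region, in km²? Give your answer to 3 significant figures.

For the equirectangular projection with φ₀ = 0 (plate carrée), h = 1 along meridians and k = sec φ along parallels.
Areal scale = h·k = 1 × sec φ; at 34.6°, h = 1.000, k = 1.215, so h·k = 1.215.
True area = apparent / (areal scale) = 240000 / 1.215 ≈ 198000 km².

198000 km²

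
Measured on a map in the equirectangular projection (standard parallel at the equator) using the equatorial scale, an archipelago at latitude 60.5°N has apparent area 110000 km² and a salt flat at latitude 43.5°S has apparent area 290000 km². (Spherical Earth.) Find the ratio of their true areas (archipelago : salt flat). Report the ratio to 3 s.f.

Plate carrée has h = 1 and k = sec φ, giving areal scale sec φ; true area = (apparent area) · cos φ.
True area of archipelago: 110000 × cos(60.5°) = 110000 × 0.4924 = 54170 km².
True area of salt flat: 290000 × cos(43.5°) = 290000 × 0.7254 = 210400 km².
Ratio = 54170 / 210400 ≈ 0.257.

0.257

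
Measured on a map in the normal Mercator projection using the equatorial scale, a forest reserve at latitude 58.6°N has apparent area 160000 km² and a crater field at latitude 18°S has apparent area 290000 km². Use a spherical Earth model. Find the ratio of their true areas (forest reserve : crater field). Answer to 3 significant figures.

0.166

On Mercator the areal scale is sec²φ, so true area = apparent × cos²φ.
True area of forest reserve: 160000 × cos²(58.6°) = 160000 × 0.2715 = 43430 km².
True area of crater field: 290000 × cos²(18°) = 290000 × 0.9045 = 262300 km².
Ratio = 43430 / 262300 ≈ 0.166.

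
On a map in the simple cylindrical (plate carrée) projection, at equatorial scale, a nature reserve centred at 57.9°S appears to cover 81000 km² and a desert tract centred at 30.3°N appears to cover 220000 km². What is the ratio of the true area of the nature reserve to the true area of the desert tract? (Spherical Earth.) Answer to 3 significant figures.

Plate carrée has h = 1 and k = sec φ, giving areal scale sec φ; true area = (apparent area) · cos φ.
True area of nature reserve: 81000 × cos(57.9°) = 81000 × 0.5314 = 43040 km².
True area of desert tract: 220000 × cos(30.3°) = 220000 × 0.8634 = 189900 km².
Ratio = 43040 / 189900 ≈ 0.227.

0.227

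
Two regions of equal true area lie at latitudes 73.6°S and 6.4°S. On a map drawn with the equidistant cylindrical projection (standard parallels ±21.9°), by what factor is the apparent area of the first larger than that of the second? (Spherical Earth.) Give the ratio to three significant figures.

With standard parallel φ₀ = 21.9°, the equirectangular projection gives x = Rλ cos φ₀, y = Rφ, so h = 1 and k = cos 21.9° / cos φ.
Areal scale at 73.6°: h·k = 1.000 × 3.286 = 3.286.
Areal scale at 6.4°: h·k = 1.000 × 0.9337 = 0.9337.
Ratio = 3.286/0.9337 ≈ 3.52.

3.52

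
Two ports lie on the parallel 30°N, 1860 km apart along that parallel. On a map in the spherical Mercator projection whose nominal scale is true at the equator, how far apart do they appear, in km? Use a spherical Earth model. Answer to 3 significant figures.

2150 km

The Mercator projection is conformal; its linear scale factor is the same in every direction and equals sec φ = 1/cos φ.
Along the parallel, k = sec 30° = 1/0.8660 = 1.155.
Map distance = 1860 × 1.155 ≈ 2150 km.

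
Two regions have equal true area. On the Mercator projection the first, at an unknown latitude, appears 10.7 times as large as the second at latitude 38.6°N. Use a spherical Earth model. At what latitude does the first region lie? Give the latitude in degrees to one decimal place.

For equal true areas on Mercator, apparent areas scale as sec²φ, so the ratio is cos²φ₂ / cos²φ₁.
cos²φ₂ / cos²φ₁ = 10.7  ⇒  cos φ₁ = cos 38.6° / √10.7 = 0.7815/3.271 = 0.2389.
φ₁ = arccos(0.2389) ≈ 76.2°.

76.2°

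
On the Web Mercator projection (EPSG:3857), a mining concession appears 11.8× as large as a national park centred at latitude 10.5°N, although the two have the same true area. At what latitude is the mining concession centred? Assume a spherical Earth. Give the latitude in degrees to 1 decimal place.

73.4°

On Mercator, (apparent₁)/(apparent₂) = sec²φ₁ / sec²φ₂ when true areas are equal.
cos²φ₂ / cos²φ₁ = 11.8  ⇒  cos φ₁ = cos 10.5° / √11.8 = 0.9833/3.435 = 0.2862.
φ₁ = arccos(0.2862) ≈ 73.4°.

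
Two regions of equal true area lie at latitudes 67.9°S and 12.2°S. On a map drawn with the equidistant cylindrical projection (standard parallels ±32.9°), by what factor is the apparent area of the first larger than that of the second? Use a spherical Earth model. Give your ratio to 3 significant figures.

2.60

The equidistant cylindrical projection with φ₀ = 32.9° has h = 1 (meridians true) and k = cos φ₀ / cos φ along parallels.
Areal scale at 67.9°: h·k = 1.000 × 2.232 = 2.232.
Areal scale at 12.2°: h·k = 1.000 × 0.8590 = 0.8590.
Ratio = 2.232/0.8590 ≈ 2.60.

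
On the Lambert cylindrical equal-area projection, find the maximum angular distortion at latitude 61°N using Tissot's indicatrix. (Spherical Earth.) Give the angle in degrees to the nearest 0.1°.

The Lambert cylindrical equal-area projection is the cylindrical equal-area projection with its standard parallel at the equator (φ₀ = 0). For cylindrical equal-area with standard parallel φ₀, h = cos φ / cos φ₀ and k = cos φ₀ / cos φ, so h·k = 1.
At 61°: h = 0.4848, k = 2.063; principal scales a = 2.063, b = 0.4848.
sin(ω/2) = (a − b)/(a + b) = 1.578/2.547 = 0.6194, so ω = 2 arcsin(0.6194) ≈ 76.5°.

76.5°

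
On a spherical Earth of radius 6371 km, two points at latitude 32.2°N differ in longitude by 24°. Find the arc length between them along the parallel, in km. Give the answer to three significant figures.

Arc length along a parallel = R cos φ · Δλ (with Δλ in radians).
= 6371 × cos 32.2° × (24° × π/180) = 6371 × 0.8462 × 0.4189 ≈ 2260 km.

2260 km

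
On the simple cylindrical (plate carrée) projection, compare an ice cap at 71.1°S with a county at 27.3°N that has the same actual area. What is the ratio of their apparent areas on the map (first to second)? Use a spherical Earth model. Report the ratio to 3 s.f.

2.74

For the equirectangular projection with φ₀ = 0 (plate carrée), h = 1 along meridians and k = sec φ along parallels.
Areal scale at 71.1°: h·k = 1.000 × 3.087 = 3.087.
Areal scale at 27.3°: h·k = 1.000 × 1.125 = 1.125.
Ratio = 3.087/1.125 ≈ 2.74.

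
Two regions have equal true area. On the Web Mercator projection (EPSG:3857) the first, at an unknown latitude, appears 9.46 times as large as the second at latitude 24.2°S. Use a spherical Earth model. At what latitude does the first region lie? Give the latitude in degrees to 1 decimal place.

72.7°

For equal true areas on Mercator, apparent areas scale as sec²φ, so the ratio is cos²φ₂ / cos²φ₁.
cos²φ₂ / cos²φ₁ = 9.46  ⇒  cos φ₁ = cos 24.2° / √9.46 = 0.9121/3.076 = 0.2966.
φ₁ = arccos(0.2966) ≈ 72.7°.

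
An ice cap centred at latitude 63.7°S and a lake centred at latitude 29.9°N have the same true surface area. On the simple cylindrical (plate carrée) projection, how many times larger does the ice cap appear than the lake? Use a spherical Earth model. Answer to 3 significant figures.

Plate carrée maps x = Rλ, y = Rφ. The meridian scale is h = 1 and the parallel scale is k = 1/cos φ = sec φ.
Areal scale at 63.7°: h·k = 1.000 × 2.257 = 2.257.
Areal scale at 29.9°: h·k = 1.000 × 1.154 = 1.154.
Ratio = 2.257/1.154 ≈ 1.96.

1.96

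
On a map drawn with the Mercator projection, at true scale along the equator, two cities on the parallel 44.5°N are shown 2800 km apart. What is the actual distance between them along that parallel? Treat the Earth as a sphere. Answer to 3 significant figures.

For Mercator, h = k = sec φ (a conformal cylindrical projection has a single point scale, 1/cos φ).
Along the parallel at 44.5°, map distances are exaggerated by k = sec 44.5° = 1.402.
True distance = 2800 / 1.402 = 2800 × cos 44.5° ≈ 2000 km.

2000 km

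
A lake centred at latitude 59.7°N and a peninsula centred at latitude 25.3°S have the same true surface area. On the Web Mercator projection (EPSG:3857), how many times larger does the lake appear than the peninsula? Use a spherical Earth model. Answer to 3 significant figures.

On Mercator, area is exaggerated by sec²φ = 1/cos²φ.
At 59.7°: sec²(59.7°) = 1/0.5045² = 3.929.
At 25.3°: sec²(25.3°) = 1/0.9041² = 1.223.
Ratio = 3.929/1.223 = cos²(25.3°)/cos²(59.7°) ≈ 3.21.

3.21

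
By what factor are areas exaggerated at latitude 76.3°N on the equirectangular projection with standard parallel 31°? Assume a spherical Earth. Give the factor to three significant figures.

The equidistant cylindrical projection with φ₀ = 31° has h = 1 (meridians true) and k = cos φ₀ / cos φ along parallels.
Areal scale = h·k = 1 × cos φ₀ / cos φ; at 76.3°, h = 1.000, k = 3.619, so h·k = 3.619.

3.62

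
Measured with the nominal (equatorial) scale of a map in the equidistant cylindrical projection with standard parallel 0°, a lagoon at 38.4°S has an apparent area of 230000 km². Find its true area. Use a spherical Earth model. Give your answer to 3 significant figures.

In the plate carrée (x = Rλ, y = Rφ), meridians are true-scale (h = 1) and parallels are stretched by k = sec φ.
Areal scale = h·k = 1 × sec φ; at 38.4°, h = 1.000, k = 1.276, so h·k = 1.276.
True area = apparent / (areal scale) = 230000 / 1.276 ≈ 180000 km².

180000 km²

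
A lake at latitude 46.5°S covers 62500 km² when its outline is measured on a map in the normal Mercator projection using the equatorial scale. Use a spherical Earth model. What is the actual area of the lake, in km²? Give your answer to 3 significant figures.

29600 km²

For Mercator, h = k = sec φ (a conformal cylindrical projection has a single point scale, 1/cos φ).
Areal scale = k² = sec²φ = 1/cos²(46.5°) = 1/0.6884² = 2.110.
True area = apparent / (areal scale) = 62500 / 2.110 ≈ 29600 km².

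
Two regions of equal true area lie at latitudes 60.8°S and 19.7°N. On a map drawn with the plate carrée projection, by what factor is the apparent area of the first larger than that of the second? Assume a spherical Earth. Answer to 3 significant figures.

1.93

In the plate carrée (x = Rλ, y = Rφ), meridians are true-scale (h = 1) and parallels are stretched by k = sec φ.
Areal scale at 60.8°: h·k = 1.000 × 2.050 = 2.050.
Areal scale at 19.7°: h·k = 1.000 × 1.062 = 1.062.
Ratio = 2.050/1.062 ≈ 1.93.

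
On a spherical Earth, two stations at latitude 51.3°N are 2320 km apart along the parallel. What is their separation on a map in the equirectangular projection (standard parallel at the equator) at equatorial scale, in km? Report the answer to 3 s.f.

3710 km

In the plate carrée (x = Rλ, y = Rφ), meridians are true-scale (h = 1) and parallels are stretched by k = sec φ.
Along the parallel, k = sec 51.3° = 1/0.6252 = 1.599.
Map distance = 2320 × 1.599 ≈ 3710 km.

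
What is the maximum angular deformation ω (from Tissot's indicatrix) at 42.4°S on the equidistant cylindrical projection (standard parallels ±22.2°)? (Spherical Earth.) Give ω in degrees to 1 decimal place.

12.9°

In the equirectangular projection with standard parallel φ₀ = 22.2° (x = Rλ cos φ₀, y = Rφ), meridians are true-scale (h = 1) and the parallel scale is k = cos φ₀ / cos φ.
At 42.4°: h = 1.000, k = 1.254; principal scales a = 1.254, b = 1.000.
sin(ω/2) = (a − b)/(a + b) = 0.2538/2.254 = 0.1126, so ω = 2 arcsin(0.1126) ≈ 12.9°.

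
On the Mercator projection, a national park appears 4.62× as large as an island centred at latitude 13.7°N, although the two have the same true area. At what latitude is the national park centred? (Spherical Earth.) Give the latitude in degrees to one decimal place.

63.1°

Mercator areal scale is sec²φ, so apparent-area ratio = sec²φ₁ / sec²φ₂ = cos²φ₂ / cos²φ₁.
cos²φ₂ / cos²φ₁ = 4.62  ⇒  cos φ₁ = cos 13.7° / √4.62 = 0.9715/2.149 = 0.4520.
φ₁ = arccos(0.4520) ≈ 63.1°.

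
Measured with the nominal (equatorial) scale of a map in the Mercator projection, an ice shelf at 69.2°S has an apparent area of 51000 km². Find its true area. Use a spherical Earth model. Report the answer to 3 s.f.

6430 km²

For Mercator, h = k = sec φ (a conformal cylindrical projection has a single point scale, 1/cos φ).
Areal scale = k² = sec²φ = 1/cos²(69.2°) = 1/0.3551² = 7.930.
True area = apparent / (areal scale) = 51000 / 7.930 ≈ 6430 km².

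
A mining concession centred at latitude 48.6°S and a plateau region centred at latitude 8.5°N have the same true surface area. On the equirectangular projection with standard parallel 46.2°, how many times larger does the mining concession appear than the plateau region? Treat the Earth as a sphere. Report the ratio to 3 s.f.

With standard parallel φ₀ = 46.2°, the equirectangular projection gives x = Rλ cos φ₀, y = Rφ, so h = 1 and k = cos 46.2° / cos φ.
Areal scale at 48.6°: h·k = 1.000 × 1.047 = 1.047.
Areal scale at 8.5°: h·k = 1.000 × 0.6998 = 0.6998.
Ratio = 1.047/0.6998 ≈ 1.50.

1.50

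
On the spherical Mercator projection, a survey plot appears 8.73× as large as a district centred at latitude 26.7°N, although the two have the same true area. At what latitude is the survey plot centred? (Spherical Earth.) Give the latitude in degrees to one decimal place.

72.4°

For equal true areas on Mercator, apparent areas scale as sec²φ, so the ratio is cos²φ₂ / cos²φ₁.
cos²φ₂ / cos²φ₁ = 8.73  ⇒  cos φ₁ = cos 26.7° / √8.73 = 0.8934/2.955 = 0.3024.
φ₁ = arccos(0.3024) ≈ 72.4°.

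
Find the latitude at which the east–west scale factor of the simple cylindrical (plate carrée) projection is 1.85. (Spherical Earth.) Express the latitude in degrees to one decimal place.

57.3°

Plate carrée: h = 1, k = sec φ along parallels.
sec φ = 1.85  ⇒  cos φ = 0.5405  ⇒  φ ≈ 57.3°.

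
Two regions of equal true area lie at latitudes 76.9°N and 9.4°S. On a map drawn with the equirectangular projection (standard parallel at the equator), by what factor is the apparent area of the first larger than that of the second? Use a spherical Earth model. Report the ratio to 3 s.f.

4.35

For the equirectangular projection with φ₀ = 0 (plate carrée), h = 1 along meridians and k = sec φ along parallels.
Areal scale at 76.9°: h·k = 1.000 × 4.412 = 4.412.
Areal scale at 9.4°: h·k = 1.000 × 1.014 = 1.014.
Ratio = 4.412/1.014 ≈ 4.35.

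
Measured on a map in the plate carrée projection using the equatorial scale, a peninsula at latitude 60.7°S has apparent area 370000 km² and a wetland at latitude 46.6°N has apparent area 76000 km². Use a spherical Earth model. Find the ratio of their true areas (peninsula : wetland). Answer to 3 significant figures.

3.47

On the plate carrée, areal scale = h·k = 1 × sec φ, so true area = apparent × cos φ.
True area of peninsula: 370000 × cos(60.7°) = 370000 × 0.4894 = 181100 km².
True area of wetland: 76000 × cos(46.6°) = 76000 × 0.6871 = 52220 km².
Ratio = 181100 / 52220 ≈ 3.47.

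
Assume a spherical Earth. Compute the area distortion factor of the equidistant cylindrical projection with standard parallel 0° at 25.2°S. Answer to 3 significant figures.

Plate carrée maps x = Rλ, y = Rφ. The meridian scale is h = 1 and the parallel scale is k = 1/cos φ = sec φ.
Areal scale = h·k = 1 × sec φ; at 25.2°, h = 1.000, k = 1.105, so h·k = 1.105.

1.11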